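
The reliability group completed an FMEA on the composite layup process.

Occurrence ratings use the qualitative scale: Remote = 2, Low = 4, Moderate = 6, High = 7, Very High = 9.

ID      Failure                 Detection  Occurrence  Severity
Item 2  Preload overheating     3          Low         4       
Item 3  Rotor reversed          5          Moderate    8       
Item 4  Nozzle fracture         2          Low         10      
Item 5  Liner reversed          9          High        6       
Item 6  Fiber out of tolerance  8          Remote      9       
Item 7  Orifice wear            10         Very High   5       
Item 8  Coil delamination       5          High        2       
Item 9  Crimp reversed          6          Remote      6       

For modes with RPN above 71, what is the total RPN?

RPN = Severity × Occurrence × Detection:
  Item 2: 4 × 4 × 3 = 48
  Item 3: 8 × 6 × 5 = 240
  Item 4: 10 × 4 × 2 = 80
  Item 5: 6 × 7 × 9 = 378
  Item 6: 9 × 2 × 8 = 144
  Item 7: 5 × 9 × 10 = 450
  Item 8: 2 × 7 × 5 = 70
  Item 9: 6 × 2 × 6 = 72
RPN > 71: Item 3 (240), Item 4 (80), Item 5 (378), Item 6 (144), Item 7 (450), Item 9 (72).
Sum: 240 + 80 + 378 + 144 + 450 + 72 = 1364.

1364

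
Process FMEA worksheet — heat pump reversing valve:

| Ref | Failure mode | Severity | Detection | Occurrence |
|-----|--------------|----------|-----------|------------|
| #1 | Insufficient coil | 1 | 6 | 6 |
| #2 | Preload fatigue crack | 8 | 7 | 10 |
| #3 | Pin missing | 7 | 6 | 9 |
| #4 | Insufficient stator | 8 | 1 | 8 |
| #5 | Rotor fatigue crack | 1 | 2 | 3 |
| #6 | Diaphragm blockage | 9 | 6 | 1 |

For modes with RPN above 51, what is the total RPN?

RPN = Severity × Occurrence × Detection:
  #1: 1 × 6 × 6 = 36
  #2: 8 × 10 × 7 = 560
  #3: 7 × 9 × 6 = 378
  #4: 8 × 8 × 1 = 64
  #5: 1 × 3 × 2 = 6
  #6: 9 × 1 × 6 = 54
RPN > 51: #2 (560), #3 (378), #4 (64), #6 (54).
Sum: 560 + 378 + 64 + 54 = 1056.

1056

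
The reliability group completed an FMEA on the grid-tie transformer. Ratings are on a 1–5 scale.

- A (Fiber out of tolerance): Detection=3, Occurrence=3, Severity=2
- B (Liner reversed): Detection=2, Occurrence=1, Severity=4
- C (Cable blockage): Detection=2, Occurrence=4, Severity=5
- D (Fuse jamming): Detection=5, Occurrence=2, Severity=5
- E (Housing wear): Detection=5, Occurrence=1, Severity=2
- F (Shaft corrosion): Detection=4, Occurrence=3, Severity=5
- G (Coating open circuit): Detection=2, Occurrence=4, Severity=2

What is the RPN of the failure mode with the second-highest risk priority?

50

RPN = Severity × Occurrence × Detection:
  A: 2 × 3 × 3 = 18
  B: 4 × 1 × 2 = 8
  C: 5 × 4 × 2 = 40
  D: 5 × 2 × 5 = 50
  E: 2 × 1 × 5 = 10
  F: 5 × 3 × 4 = 60
  G: 2 × 4 × 2 = 16
Sorted descending: 60, 50, 40, 18, 16, 10, 8.
The second-highest RPN is 50 (D).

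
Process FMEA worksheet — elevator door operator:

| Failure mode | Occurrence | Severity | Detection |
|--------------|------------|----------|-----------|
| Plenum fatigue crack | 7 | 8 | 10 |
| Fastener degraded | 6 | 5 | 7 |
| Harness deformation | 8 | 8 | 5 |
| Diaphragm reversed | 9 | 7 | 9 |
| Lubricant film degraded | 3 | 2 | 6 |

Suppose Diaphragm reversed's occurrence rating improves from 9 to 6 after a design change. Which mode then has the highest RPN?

RPN = Severity × Occurrence × Detection:
  Plenum fatigue crack: 8 × 7 × 10 = 560
  Fastener degraded: 5 × 6 × 7 = 210
  Harness deformation: 8 × 8 × 5 = 320
  Diaphragm reversed: 7 × 9 × 9 = 567
  Lubricant film degraded: 2 × 3 × 6 = 36
After action: Diaphragm reversed → 7 × 6 × 9 = 378.
Revised RPNs: Plenum fatigue crack=560, Diaphragm reversed=378, Harness deformation=320, Fastener degraded=210, Lubricant film degraded=36.
Highest is now Plenum fatigue crack (560).

Plenum fatigue crack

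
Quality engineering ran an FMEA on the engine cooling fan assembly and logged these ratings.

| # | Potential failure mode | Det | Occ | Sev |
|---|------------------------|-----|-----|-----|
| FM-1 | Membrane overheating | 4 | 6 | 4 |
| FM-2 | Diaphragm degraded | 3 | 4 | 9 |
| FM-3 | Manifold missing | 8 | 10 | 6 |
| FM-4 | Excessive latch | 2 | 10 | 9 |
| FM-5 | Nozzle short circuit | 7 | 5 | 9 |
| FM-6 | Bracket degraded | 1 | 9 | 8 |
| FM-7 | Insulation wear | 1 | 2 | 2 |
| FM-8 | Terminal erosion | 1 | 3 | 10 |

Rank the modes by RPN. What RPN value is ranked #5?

RPN = Severity × Occurrence × Detection:
  FM-1: 4 × 6 × 4 = 96
  FM-2: 9 × 4 × 3 = 108
  FM-3: 6 × 10 × 8 = 480
  FM-4: 9 × 10 × 2 = 180
  FM-5: 9 × 5 × 7 = 315
  FM-6: 8 × 9 × 1 = 72
  FM-7: 2 × 2 × 1 = 4
  FM-8: 10 × 3 × 1 = 30
Sorted descending: 480, 315, 180, 108, 96, 72, 30, 4.
The fifth-highest RPN is 96 (FM-1).

96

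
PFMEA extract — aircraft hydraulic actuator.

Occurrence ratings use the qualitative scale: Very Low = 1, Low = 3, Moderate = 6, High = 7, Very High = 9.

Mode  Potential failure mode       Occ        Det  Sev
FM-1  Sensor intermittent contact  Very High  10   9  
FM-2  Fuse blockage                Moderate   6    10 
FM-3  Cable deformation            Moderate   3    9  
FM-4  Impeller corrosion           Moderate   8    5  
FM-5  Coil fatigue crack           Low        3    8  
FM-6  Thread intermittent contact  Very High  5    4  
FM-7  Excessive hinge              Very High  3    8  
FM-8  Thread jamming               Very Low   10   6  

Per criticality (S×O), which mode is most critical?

FM-1

Criticality = Severity × Occurrence:
  FM-1: 9 × 9 = 81
  FM-2: 10 × 6 = 60
  FM-3: 9 × 6 = 54
  FM-4: 5 × 6 = 30
  FM-5: 8 × 3 = 24
  FM-6: 4 × 9 = 36
  FM-7: 8 × 9 = 72
  FM-8: 6 × 1 = 6
Highest criticality is 81 → FM-1.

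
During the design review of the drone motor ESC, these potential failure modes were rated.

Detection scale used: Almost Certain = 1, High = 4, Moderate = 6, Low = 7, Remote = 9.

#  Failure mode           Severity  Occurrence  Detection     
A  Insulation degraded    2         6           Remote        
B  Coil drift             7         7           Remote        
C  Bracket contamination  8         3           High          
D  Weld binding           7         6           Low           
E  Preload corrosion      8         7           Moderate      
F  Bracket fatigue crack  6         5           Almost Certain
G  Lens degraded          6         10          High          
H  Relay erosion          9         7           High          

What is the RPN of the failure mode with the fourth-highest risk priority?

252

RPN = Severity × Occurrence × Detection:
  A: 2 × 6 × 9 = 108
  B: 7 × 7 × 9 = 441
  C: 8 × 3 × 4 = 96
  D: 7 × 6 × 7 = 294
  E: 8 × 7 × 6 = 336
  F: 6 × 5 × 1 = 30
  G: 6 × 10 × 4 = 240
  H: 9 × 7 × 4 = 252
Sorted descending: 441, 336, 294, 252, 240, 108, 96, 30.
The fourth-highest RPN is 252 (H).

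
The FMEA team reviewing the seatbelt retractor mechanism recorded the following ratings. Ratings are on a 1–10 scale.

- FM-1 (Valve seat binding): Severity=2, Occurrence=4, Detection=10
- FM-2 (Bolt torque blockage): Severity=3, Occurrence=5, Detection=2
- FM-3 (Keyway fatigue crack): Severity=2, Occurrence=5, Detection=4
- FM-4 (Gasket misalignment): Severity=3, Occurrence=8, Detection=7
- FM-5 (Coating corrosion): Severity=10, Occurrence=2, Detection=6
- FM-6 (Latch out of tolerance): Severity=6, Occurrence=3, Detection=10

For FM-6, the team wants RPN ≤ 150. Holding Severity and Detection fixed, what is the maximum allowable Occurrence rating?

FM-6: S=6, O=3, D=10 → current RPN = 180.
Fixed product = 60. Need 60 × O ≤ 150, so O ≤ 150/60 = 2.50.
Maximum integer Occurrence rating = 2 (gives RPN 120; O=3 would give 180 > 150).

2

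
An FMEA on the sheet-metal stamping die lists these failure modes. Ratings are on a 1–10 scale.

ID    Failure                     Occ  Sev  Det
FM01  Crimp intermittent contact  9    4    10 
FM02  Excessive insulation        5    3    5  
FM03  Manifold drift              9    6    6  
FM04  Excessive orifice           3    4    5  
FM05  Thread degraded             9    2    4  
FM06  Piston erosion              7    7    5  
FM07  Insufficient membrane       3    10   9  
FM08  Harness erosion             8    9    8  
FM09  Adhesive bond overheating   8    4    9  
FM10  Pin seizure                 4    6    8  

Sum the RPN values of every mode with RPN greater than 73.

RPN = Severity × Occurrence × Detection:
  FM01: 4 × 9 × 10 = 360
  FM02: 3 × 5 × 5 = 75
  FM03: 6 × 9 × 6 = 324
  FM04: 4 × 3 × 5 = 60
  FM05: 2 × 9 × 4 = 72
  FM06: 7 × 7 × 5 = 245
  FM07: 10 × 3 × 9 = 270
  FM08: 9 × 8 × 8 = 576
  FM09: 4 × 8 × 9 = 288
  FM10: 6 × 4 × 8 = 192
RPN > 73: FM01 (360), FM02 (75), FM03 (324), FM06 (245), FM07 (270), FM08 (576), FM09 (288), FM10 (192).
Sum: 360 + 75 + 324 + 245 + 270 + 576 + 288 + 192 = 2330.

2330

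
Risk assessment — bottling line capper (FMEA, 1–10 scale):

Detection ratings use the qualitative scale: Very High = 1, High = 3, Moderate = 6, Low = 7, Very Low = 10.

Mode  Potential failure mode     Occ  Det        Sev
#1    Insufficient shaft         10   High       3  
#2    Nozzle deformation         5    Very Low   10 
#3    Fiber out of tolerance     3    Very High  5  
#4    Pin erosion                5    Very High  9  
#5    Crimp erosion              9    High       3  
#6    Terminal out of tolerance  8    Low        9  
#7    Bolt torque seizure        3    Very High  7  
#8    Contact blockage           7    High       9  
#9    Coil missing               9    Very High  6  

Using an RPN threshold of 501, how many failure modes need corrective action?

1

RPN = Severity × Occurrence × Detection:
  #1: 3 × 10 × 3 = 90
  #2: 10 × 5 × 10 = 500
  #3: 5 × 3 × 1 = 15
  #4: 9 × 5 × 1 = 45
  #5: 3 × 9 × 3 = 81
  #6: 9 × 8 × 7 = 504
  #7: 7 × 3 × 1 = 21
  #8: 9 × 7 × 3 = 189
  #9: 6 × 9 × 1 = 54
Modes with RPN ≥ 501: #6 (504) → 1.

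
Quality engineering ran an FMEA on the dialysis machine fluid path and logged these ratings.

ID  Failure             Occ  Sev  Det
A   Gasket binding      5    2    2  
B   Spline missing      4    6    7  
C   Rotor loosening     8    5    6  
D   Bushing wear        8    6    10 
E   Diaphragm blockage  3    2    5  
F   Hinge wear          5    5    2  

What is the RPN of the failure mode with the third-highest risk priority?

168

RPN = Severity × Occurrence × Detection:
  A: 2 × 5 × 2 = 20
  B: 6 × 4 × 7 = 168
  C: 5 × 8 × 6 = 240
  D: 6 × 8 × 10 = 480
  E: 2 × 3 × 5 = 30
  F: 5 × 5 × 2 = 50
Sorted descending: 480, 240, 168, 50, 30, 20.
The third-highest RPN is 168 (B).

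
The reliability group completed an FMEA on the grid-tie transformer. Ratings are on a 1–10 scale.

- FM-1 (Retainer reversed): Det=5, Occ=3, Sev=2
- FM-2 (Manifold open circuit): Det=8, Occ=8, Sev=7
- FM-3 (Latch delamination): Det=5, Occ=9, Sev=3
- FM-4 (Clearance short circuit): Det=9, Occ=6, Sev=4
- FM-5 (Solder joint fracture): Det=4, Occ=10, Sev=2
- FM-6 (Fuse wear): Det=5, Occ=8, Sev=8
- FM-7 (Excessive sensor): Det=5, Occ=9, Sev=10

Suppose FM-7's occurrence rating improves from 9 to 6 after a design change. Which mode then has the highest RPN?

RPN = Severity × Occurrence × Detection:
  FM-1: 2 × 3 × 5 = 30
  FM-2: 7 × 8 × 8 = 448
  FM-3: 3 × 9 × 5 = 135
  FM-4: 4 × 6 × 9 = 216
  FM-5: 2 × 10 × 4 = 80
  FM-6: 8 × 8 × 5 = 320
  FM-7: 10 × 9 × 5 = 450
After action: FM-7 → 10 × 6 × 5 = 300.
Revised RPNs: FM-2=448, FM-6=320, FM-7=300, FM-4=216, FM-3=135, FM-5=80, FM-1=30.
Highest is now FM-2 (448).

FM-2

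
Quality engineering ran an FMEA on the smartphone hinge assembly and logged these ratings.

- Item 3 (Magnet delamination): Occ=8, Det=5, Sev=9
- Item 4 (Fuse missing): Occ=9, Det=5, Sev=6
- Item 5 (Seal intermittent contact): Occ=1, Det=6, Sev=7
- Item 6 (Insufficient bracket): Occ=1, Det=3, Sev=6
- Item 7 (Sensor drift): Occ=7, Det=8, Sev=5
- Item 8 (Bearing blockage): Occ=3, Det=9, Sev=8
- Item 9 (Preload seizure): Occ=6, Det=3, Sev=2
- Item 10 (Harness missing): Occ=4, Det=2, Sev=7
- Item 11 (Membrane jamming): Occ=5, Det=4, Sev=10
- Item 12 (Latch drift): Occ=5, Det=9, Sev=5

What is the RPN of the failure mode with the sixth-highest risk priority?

200

RPN = Severity × Occurrence × Detection:
  Item 3: 9 × 8 × 5 = 360
  Item 4: 6 × 9 × 5 = 270
  Item 5: 7 × 1 × 6 = 42
  Item 6: 6 × 1 × 3 = 18
  Item 7: 5 × 7 × 8 = 280
  Item 8: 8 × 3 × 9 = 216
  Item 9: 2 × 6 × 3 = 36
  Item 10: 7 × 4 × 2 = 56
  Item 11: 10 × 5 × 4 = 200
  Item 12: 5 × 5 × 9 = 225
Sorted descending: 360, 280, 270, 225, 216, 200, 56, 42, 36, 18.
The sixth-highest RPN is 200 (Item 11).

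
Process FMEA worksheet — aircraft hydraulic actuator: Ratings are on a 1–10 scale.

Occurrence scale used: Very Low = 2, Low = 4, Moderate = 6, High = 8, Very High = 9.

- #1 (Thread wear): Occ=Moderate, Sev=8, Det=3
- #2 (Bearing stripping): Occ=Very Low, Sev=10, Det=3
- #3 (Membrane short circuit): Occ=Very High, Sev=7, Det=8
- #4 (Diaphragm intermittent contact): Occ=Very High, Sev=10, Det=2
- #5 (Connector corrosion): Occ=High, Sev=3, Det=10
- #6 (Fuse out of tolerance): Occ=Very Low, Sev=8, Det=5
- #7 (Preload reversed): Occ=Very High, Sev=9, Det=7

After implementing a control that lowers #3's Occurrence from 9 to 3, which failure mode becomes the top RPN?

RPN = Severity × Occurrence × Detection:
  #1: 8 × 6 × 3 = 144
  #2: 10 × 2 × 3 = 60
  #3: 7 × 9 × 8 = 504
  #4: 10 × 9 × 2 = 180
  #5: 3 × 8 × 10 = 240
  #6: 8 × 2 × 5 = 80
  #7: 9 × 9 × 7 = 567
After action: #3 → 7 × 3 × 8 = 168.
Revised RPNs: #7=567, #5=240, #4=180, #3=168, #1=144, #6=80, #2=60.
Highest is now #7 (567).

#7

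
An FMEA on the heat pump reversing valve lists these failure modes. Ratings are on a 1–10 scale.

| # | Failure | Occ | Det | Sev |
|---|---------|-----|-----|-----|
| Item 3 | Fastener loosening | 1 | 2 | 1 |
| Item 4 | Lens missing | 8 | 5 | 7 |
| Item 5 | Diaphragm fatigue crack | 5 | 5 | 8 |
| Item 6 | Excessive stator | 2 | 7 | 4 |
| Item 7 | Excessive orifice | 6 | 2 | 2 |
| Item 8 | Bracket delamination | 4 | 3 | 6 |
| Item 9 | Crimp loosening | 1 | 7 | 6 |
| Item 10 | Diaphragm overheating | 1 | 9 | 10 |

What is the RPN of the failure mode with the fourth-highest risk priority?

RPN = Severity × Occurrence × Detection:
  Item 3: 1 × 1 × 2 = 2
  Item 4: 7 × 8 × 5 = 280
  Item 5: 8 × 5 × 5 = 200
  Item 6: 4 × 2 × 7 = 56
  Item 7: 2 × 6 × 2 = 24
  Item 8: 6 × 4 × 3 = 72
  Item 9: 6 × 1 × 7 = 42
  Item 10: 10 × 1 × 9 = 90
Sorted descending: 280, 200, 90, 72, 56, 42, 24, 2.
The fourth-highest RPN is 72 (Item 8).

72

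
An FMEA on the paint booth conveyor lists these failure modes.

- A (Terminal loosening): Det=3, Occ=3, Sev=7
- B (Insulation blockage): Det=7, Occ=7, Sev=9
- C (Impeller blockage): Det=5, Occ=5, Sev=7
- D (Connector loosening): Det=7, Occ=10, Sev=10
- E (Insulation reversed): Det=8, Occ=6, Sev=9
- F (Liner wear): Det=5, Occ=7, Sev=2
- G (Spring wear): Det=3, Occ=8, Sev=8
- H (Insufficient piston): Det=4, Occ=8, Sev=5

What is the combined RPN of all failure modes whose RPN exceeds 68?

2170

RPN = Severity × Occurrence × Detection:
  A: 7 × 3 × 3 = 63
  B: 9 × 7 × 7 = 441
  C: 7 × 5 × 5 = 175
  D: 10 × 10 × 7 = 700
  E: 9 × 6 × 8 = 432
  F: 2 × 7 × 5 = 70
  G: 8 × 8 × 3 = 192
  H: 5 × 8 × 4 = 160
RPN > 68: B (441), C (175), D (700), E (432), F (70), G (192), H (160).
Sum: 441 + 175 + 700 + 432 + 70 + 192 + 160 = 2170.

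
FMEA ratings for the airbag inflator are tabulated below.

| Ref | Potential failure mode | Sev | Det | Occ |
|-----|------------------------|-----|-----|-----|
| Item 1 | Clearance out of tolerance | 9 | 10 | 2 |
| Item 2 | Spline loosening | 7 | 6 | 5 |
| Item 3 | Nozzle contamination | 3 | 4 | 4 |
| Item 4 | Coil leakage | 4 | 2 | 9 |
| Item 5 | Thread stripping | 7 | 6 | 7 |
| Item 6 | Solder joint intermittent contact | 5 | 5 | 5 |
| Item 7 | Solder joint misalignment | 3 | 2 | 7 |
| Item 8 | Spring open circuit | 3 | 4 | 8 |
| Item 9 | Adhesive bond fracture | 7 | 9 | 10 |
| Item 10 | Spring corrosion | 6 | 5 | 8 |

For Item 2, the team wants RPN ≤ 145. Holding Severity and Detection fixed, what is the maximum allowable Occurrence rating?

Item 2: S=7, O=5, D=6 → current RPN = 210.
Fixed product = 42. Need 42 × O ≤ 145, so O ≤ 145/42 = 3.45.
Maximum integer Occurrence rating = 3 (gives RPN 126; O=4 would give 168 > 145).

3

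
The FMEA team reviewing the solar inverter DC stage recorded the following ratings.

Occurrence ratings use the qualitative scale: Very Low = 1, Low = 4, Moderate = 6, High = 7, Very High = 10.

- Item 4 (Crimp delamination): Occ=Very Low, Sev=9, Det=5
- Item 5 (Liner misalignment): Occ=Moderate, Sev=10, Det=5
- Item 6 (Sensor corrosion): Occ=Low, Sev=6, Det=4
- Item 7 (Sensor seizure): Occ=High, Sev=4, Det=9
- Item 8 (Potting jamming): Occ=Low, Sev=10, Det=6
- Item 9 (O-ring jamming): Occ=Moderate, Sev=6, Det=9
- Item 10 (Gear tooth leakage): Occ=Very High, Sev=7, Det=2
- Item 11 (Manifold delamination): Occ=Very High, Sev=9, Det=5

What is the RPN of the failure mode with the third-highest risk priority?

300

RPN = Severity × Occurrence × Detection:
  Item 4: 9 × 1 × 5 = 45
  Item 5: 10 × 6 × 5 = 300
  Item 6: 6 × 4 × 4 = 96
  Item 7: 4 × 7 × 9 = 252
  Item 8: 10 × 4 × 6 = 240
  Item 9: 6 × 6 × 9 = 324
  Item 10: 7 × 10 × 2 = 140
  Item 11: 9 × 10 × 5 = 450
Sorted descending: 450, 324, 300, 252, 240, 140, 96, 45.
The third-highest RPN is 300 (Item 5).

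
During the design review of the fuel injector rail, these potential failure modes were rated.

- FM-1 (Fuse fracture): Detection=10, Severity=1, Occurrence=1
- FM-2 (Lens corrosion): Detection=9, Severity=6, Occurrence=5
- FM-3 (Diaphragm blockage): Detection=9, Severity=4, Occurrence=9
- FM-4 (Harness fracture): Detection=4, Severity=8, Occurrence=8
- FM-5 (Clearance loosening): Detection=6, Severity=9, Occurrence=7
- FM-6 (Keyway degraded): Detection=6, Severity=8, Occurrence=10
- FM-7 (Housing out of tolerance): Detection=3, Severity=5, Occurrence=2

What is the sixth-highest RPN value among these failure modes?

30

RPN = Severity × Occurrence × Detection:
  FM-1: 1 × 1 × 10 = 10
  FM-2: 6 × 5 × 9 = 270
  FM-3: 4 × 9 × 9 = 324
  FM-4: 8 × 8 × 4 = 256
  FM-5: 9 × 7 × 6 = 378
  FM-6: 8 × 10 × 6 = 480
  FM-7: 5 × 2 × 3 = 30
Sorted descending: 480, 378, 324, 270, 256, 30, 10.
The sixth-highest RPN is 30 (FM-7).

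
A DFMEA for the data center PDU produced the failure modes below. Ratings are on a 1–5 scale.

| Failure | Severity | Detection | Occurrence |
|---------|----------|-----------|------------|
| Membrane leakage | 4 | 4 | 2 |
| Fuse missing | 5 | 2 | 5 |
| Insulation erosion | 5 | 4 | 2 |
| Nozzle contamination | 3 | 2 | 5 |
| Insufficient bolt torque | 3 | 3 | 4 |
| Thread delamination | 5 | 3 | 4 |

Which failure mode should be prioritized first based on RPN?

RPN = Severity × Occurrence × Detection:
  Membrane leakage: 4 × 2 × 4 = 32
  Fuse missing: 5 × 5 × 2 = 50
  Insulation erosion: 5 × 2 × 4 = 40
  Nozzle contamination: 3 × 5 × 2 = 30
  Insufficient bolt torque: 3 × 4 × 3 = 36
  Thread delamination: 5 × 4 × 3 = 60
Highest RPN is 60 → Thread delamination.

Thread delamination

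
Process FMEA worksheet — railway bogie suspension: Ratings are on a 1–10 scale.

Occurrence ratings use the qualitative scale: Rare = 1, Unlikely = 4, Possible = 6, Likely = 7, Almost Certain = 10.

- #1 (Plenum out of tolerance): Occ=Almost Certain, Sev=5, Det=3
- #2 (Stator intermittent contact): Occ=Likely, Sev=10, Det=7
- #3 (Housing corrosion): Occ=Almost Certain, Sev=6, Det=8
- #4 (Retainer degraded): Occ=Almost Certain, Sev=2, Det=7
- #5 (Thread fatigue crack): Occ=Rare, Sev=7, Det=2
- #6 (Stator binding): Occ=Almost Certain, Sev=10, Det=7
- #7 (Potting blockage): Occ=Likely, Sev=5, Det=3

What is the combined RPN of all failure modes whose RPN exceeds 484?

RPN = Severity × Occurrence × Detection:
  #1: 5 × 10 × 3 = 150
  #2: 10 × 7 × 7 = 490
  #3: 6 × 10 × 8 = 480
  #4: 2 × 10 × 7 = 140
  #5: 7 × 1 × 2 = 14
  #6: 10 × 10 × 7 = 700
  #7: 5 × 7 × 3 = 105
RPN > 484: #2 (490), #6 (700).
Sum: 490 + 700 = 1190.

1190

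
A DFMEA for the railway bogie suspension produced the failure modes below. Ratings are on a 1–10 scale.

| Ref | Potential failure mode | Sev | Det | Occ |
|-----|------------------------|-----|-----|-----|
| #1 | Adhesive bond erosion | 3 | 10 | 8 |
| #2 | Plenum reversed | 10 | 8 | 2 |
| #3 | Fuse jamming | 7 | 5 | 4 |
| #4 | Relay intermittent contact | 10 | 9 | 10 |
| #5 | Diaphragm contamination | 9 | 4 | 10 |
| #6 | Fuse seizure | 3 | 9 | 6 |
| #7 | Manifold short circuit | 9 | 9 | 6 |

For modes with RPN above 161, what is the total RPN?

2148

RPN = Severity × Occurrence × Detection:
  #1: 3 × 8 × 10 = 240
  #2: 10 × 2 × 8 = 160
  #3: 7 × 4 × 5 = 140
  #4: 10 × 10 × 9 = 900
  #5: 9 × 10 × 4 = 360
  #6: 3 × 6 × 9 = 162
  #7: 9 × 6 × 9 = 486
RPN > 161: #1 (240), #4 (900), #5 (360), #6 (162), #7 (486).
Sum: 240 + 900 + 360 + 162 + 486 = 2148.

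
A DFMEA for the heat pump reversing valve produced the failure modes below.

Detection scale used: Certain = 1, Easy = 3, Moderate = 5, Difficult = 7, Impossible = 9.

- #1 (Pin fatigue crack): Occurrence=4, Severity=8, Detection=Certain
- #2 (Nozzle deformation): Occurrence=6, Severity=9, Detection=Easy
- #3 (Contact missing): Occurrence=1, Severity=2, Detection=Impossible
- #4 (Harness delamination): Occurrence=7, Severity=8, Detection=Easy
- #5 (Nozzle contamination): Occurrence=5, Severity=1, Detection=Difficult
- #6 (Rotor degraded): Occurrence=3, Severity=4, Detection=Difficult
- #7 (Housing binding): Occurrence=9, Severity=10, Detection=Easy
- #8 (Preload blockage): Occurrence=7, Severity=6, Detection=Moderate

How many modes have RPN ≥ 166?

RPN = Severity × Occurrence × Detection:
  #1: 8 × 4 × 1 = 32
  #2: 9 × 6 × 3 = 162
  #3: 2 × 1 × 9 = 18
  #4: 8 × 7 × 3 = 168
  #5: 1 × 5 × 7 = 35
  #6: 4 × 3 × 7 = 84
  #7: 10 × 9 × 3 = 270
  #8: 6 × 7 × 5 = 210
Modes with RPN ≥ 166: #4 (168), #7 (270), #8 (210) → 3.

3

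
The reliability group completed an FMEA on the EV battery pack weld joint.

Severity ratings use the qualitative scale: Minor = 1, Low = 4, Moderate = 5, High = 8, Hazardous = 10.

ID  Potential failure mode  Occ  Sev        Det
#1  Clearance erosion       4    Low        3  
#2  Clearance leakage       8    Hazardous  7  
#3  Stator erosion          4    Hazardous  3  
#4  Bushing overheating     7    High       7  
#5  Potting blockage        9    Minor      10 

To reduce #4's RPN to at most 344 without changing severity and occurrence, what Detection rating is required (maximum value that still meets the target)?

6

#4: S=8, O=7, D=7 → current RPN = 392.
Fixed product = 56. Need 56 × D ≤ 344, so D ≤ 344/56 = 6.14.
Maximum integer Detection rating = 6 (gives RPN 336; D=7 would give 392 > 344).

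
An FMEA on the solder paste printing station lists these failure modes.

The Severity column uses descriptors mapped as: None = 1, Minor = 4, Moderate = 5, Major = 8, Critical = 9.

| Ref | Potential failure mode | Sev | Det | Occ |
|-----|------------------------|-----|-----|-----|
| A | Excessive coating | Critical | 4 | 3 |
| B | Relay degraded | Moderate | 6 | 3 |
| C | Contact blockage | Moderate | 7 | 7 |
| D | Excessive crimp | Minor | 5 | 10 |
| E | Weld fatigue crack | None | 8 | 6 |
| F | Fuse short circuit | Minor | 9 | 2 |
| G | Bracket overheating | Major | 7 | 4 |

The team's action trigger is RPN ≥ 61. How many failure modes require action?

RPN = Severity × Occurrence × Detection:
  A: 9 × 3 × 4 = 108
  B: 5 × 3 × 6 = 90
  C: 5 × 7 × 7 = 245
  D: 4 × 10 × 5 = 200
  E: 1 × 6 × 8 = 48
  F: 4 × 2 × 9 = 72
  G: 8 × 4 × 7 = 224
Modes with RPN ≥ 61: A (108), B (90), C (245), D (200), F (72), G (224) → 6.

6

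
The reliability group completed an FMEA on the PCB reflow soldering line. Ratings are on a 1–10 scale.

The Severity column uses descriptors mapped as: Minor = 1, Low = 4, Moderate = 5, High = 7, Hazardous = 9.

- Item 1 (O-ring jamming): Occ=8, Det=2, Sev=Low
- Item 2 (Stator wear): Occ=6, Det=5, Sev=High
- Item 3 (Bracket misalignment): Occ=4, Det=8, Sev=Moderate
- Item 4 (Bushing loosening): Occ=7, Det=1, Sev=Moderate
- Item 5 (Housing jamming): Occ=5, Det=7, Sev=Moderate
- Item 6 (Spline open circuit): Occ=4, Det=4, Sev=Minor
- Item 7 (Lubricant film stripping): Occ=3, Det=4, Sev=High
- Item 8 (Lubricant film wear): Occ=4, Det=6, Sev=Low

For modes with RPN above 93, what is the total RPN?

641

RPN = Severity × Occurrence × Detection:
  Item 1: 4 × 8 × 2 = 64
  Item 2: 7 × 6 × 5 = 210
  Item 3: 5 × 4 × 8 = 160
  Item 4: 5 × 7 × 1 = 35
  Item 5: 5 × 5 × 7 = 175
  Item 6: 1 × 4 × 4 = 16
  Item 7: 7 × 3 × 4 = 84
  Item 8: 4 × 4 × 6 = 96
RPN > 93: Item 2 (210), Item 3 (160), Item 5 (175), Item 8 (96).
Sum: 210 + 160 + 175 + 96 = 641.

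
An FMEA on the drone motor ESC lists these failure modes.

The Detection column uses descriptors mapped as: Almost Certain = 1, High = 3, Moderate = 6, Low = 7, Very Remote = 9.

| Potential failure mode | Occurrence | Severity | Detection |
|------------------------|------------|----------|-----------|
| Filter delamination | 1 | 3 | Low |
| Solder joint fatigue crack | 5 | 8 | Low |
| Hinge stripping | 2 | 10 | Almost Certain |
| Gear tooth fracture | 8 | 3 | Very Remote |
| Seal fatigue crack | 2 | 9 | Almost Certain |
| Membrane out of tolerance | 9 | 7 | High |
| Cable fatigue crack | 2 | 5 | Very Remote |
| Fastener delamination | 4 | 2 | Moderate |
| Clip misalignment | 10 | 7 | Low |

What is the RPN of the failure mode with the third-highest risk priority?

RPN = Severity × Occurrence × Detection:
  Filter delamination: 3 × 1 × 7 = 21
  Solder joint fatigue crack: 8 × 5 × 7 = 280
  Hinge stripping: 10 × 2 × 1 = 20
  Gear tooth fracture: 3 × 8 × 9 = 216
  Seal fatigue crack: 9 × 2 × 1 = 18
  Membrane out of tolerance: 7 × 9 × 3 = 189
  Cable fatigue crack: 5 × 2 × 9 = 90
  Fastener delamination: 2 × 4 × 6 = 48
  Clip misalignment: 7 × 10 × 7 = 490
Sorted descending: 490, 280, 216, 189, 90, 48, 21, 20, 18.
The third-highest RPN is 216 (Gear tooth fracture).

216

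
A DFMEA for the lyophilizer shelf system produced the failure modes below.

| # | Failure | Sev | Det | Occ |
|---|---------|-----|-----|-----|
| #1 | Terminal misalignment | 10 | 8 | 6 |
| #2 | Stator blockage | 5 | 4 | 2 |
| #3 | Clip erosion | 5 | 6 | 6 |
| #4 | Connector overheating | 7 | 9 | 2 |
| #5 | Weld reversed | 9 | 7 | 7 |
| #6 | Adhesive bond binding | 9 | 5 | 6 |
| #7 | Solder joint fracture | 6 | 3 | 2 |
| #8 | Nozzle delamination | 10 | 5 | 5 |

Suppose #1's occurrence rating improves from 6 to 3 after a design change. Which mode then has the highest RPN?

#5

RPN = Severity × Occurrence × Detection:
  #1: 10 × 6 × 8 = 480
  #2: 5 × 2 × 4 = 40
  #3: 5 × 6 × 6 = 180
  #4: 7 × 2 × 9 = 126
  #5: 9 × 7 × 7 = 441
  #6: 9 × 6 × 5 = 270
  #7: 6 × 2 × 3 = 36
  #8: 10 × 5 × 5 = 250
After action: #1 → 10 × 3 × 8 = 240.
Revised RPNs: #5=441, #6=270, #8=250, #1=240, #3=180, #4=126, #2=40, #7=36.
Highest is now #5 (441).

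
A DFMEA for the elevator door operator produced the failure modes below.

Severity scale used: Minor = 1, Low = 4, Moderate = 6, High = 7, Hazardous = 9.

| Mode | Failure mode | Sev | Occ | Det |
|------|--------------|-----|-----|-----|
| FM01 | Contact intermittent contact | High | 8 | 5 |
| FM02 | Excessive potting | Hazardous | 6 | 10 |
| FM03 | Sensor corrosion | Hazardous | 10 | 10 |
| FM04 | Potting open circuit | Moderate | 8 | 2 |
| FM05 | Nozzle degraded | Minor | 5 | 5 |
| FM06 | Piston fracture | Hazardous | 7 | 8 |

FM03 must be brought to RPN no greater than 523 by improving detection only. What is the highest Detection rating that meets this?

FM03: S=9, O=10, D=10 → current RPN = 900.
Fixed product = 90. Need 90 × D ≤ 523, so D ≤ 523/90 = 5.81.
Maximum integer Detection rating = 5 (gives RPN 450; D=6 would give 540 > 523).

5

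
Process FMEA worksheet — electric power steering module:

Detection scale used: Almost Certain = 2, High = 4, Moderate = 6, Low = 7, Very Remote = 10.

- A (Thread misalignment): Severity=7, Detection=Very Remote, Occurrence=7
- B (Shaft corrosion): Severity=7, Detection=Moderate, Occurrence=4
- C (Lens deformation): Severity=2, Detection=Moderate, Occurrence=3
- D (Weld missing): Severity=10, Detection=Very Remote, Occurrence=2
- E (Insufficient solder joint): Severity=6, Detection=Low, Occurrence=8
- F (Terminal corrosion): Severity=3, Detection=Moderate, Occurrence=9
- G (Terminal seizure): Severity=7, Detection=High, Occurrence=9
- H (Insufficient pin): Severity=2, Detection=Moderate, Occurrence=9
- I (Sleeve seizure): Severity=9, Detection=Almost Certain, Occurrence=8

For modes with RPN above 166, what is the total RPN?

1446

RPN = Severity × Occurrence × Detection:
  A: 7 × 7 × 10 = 490
  B: 7 × 4 × 6 = 168
  C: 2 × 3 × 6 = 36
  D: 10 × 2 × 10 = 200
  E: 6 × 8 × 7 = 336
  F: 3 × 9 × 6 = 162
  G: 7 × 9 × 4 = 252
  H: 2 × 9 × 6 = 108
  I: 9 × 8 × 2 = 144
RPN > 166: A (490), B (168), D (200), E (336), G (252).
Sum: 490 + 168 + 200 + 336 + 252 = 1446.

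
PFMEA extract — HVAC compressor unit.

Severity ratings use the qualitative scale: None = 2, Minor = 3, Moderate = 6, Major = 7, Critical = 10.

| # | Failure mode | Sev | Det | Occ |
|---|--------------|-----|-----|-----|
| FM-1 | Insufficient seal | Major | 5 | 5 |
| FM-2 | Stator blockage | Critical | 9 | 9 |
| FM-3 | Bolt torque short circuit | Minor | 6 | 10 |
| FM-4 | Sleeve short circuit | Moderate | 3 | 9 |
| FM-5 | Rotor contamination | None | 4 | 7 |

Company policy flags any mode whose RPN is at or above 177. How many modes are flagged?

RPN = Severity × Occurrence × Detection:
  FM-1: 7 × 5 × 5 = 175
  FM-2: 10 × 9 × 9 = 810
  FM-3: 3 × 10 × 6 = 180
  FM-4: 6 × 9 × 3 = 162
  FM-5: 2 × 7 × 4 = 56
Modes with RPN ≥ 177: FM-2 (810), FM-3 (180) → 2.

2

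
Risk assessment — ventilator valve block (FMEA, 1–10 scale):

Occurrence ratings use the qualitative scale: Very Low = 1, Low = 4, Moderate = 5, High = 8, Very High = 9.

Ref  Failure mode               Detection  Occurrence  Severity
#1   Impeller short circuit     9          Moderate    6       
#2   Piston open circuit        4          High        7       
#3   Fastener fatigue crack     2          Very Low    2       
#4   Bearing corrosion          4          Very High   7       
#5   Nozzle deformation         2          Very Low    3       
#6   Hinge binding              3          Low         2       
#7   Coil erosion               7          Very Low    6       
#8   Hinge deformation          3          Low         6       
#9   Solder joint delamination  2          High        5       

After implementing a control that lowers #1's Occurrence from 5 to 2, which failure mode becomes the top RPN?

#4

RPN = Severity × Occurrence × Detection:
  #1: 6 × 5 × 9 = 270
  #2: 7 × 8 × 4 = 224
  #3: 2 × 1 × 2 = 4
  #4: 7 × 9 × 4 = 252
  #5: 3 × 1 × 2 = 6
  #6: 2 × 4 × 3 = 24
  #7: 6 × 1 × 7 = 42
  #8: 6 × 4 × 3 = 72
  #9: 5 × 8 × 2 = 80
After action: #1 → 6 × 2 × 9 = 108.
Revised RPNs: #4=252, #2=224, #1=108, #9=80, #8=72, #7=42, #6=24, #5=6, #3=4.
Highest is now #4 (252).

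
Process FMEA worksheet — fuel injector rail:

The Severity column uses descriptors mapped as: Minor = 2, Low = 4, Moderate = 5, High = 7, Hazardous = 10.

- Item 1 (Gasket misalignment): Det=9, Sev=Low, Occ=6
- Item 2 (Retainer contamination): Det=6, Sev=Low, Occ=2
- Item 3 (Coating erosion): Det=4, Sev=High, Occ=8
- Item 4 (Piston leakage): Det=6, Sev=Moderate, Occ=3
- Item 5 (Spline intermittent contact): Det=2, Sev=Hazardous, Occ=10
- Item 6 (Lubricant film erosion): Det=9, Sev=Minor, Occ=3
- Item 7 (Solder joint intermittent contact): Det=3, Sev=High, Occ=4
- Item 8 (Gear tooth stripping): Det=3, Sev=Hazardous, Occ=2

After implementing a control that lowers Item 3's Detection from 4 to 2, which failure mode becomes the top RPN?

RPN = Severity × Occurrence × Detection:
  Item 1: 4 × 6 × 9 = 216
  Item 2: 4 × 2 × 6 = 48
  Item 3: 7 × 8 × 4 = 224
  Item 4: 5 × 3 × 6 = 90
  Item 5: 10 × 10 × 2 = 200
  Item 6: 2 × 3 × 9 = 54
  Item 7: 7 × 4 × 3 = 84
  Item 8: 10 × 2 × 3 = 60
After action: Item 3 → 7 × 8 × 2 = 112.
Revised RPNs: Item 1=216, Item 5=200, Item 3=112, Item 4=90, Item 7=84, Item 8=60, Item 6=54, Item 2=48.
Highest is now Item 1 (216).

Item 1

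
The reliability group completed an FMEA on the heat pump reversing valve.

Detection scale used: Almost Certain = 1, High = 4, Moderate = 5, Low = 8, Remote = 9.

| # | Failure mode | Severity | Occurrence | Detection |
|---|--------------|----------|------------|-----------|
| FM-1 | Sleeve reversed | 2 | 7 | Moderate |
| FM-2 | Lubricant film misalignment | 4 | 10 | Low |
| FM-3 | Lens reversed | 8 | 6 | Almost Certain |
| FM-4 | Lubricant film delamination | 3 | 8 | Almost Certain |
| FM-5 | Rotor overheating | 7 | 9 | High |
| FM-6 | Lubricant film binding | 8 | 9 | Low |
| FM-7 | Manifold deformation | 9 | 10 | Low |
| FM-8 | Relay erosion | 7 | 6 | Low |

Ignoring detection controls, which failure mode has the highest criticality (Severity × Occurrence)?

FM-7

Criticality = Severity × Occurrence:
  FM-1: 2 × 7 = 14
  FM-2: 4 × 10 = 40
  FM-3: 8 × 6 = 48
  FM-4: 3 × 8 = 24
  FM-5: 7 × 9 = 63
  FM-6: 8 × 9 = 72
  FM-7: 9 × 10 = 90
  FM-8: 7 × 6 = 42
Highest criticality is 90 → FM-7.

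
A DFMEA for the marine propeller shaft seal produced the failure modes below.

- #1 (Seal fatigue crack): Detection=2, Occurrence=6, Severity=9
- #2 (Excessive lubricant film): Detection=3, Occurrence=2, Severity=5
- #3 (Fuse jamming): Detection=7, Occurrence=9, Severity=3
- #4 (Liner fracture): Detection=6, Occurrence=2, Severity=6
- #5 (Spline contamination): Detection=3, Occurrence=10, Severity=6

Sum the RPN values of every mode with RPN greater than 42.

549

RPN = Severity × Occurrence × Detection:
  #1: 9 × 6 × 2 = 108
  #2: 5 × 2 × 3 = 30
  #3: 3 × 9 × 7 = 189
  #4: 6 × 2 × 6 = 72
  #5: 6 × 10 × 3 = 180
RPN > 42: #1 (108), #3 (189), #4 (72), #5 (180).
Sum: 108 + 189 + 72 + 180 = 549.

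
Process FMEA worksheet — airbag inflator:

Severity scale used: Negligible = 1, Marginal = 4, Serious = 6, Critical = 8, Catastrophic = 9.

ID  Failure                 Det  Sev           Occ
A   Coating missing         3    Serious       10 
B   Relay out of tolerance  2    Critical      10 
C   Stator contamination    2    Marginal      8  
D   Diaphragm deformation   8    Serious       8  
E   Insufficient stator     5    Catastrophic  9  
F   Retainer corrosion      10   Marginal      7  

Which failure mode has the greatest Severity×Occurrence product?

E

Criticality = Severity × Occurrence:
  A: 6 × 10 = 60
  B: 8 × 10 = 80
  C: 4 × 8 = 32
  D: 6 × 8 = 48
  E: 9 × 9 = 81
  F: 4 × 7 = 28
Highest criticality is 81 → E.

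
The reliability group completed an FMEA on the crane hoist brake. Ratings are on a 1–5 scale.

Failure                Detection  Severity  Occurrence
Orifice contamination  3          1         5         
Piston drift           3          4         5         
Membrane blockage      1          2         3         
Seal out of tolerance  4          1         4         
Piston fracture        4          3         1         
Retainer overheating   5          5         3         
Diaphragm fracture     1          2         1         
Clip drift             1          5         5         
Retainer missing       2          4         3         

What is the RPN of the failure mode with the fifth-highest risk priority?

RPN = Severity × Occurrence × Detection:
  Orifice contamination: 1 × 5 × 3 = 15
  Piston drift: 4 × 5 × 3 = 60
  Membrane blockage: 2 × 3 × 1 = 6
  Seal out of tolerance: 1 × 4 × 4 = 16
  Piston fracture: 3 × 1 × 4 = 12
  Retainer overheating: 5 × 3 × 5 = 75
  Diaphragm fracture: 2 × 1 × 1 = 2
  Clip drift: 5 × 5 × 1 = 25
  Retainer missing: 4 × 3 × 2 = 24
Sorted descending: 75, 60, 25, 24, 16, 15, 12, 6, 2.
The fifth-highest RPN is 16 (Seal out of tolerance).

16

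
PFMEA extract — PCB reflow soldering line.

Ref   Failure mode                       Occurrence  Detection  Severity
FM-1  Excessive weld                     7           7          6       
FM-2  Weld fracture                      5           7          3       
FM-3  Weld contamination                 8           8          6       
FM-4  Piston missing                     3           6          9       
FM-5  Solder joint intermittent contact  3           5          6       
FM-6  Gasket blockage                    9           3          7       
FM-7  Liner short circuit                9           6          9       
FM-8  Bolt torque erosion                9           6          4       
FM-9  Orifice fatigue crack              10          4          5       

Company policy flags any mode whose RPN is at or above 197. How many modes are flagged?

RPN = Severity × Occurrence × Detection:
  FM-1: 6 × 7 × 7 = 294
  FM-2: 3 × 5 × 7 = 105
  FM-3: 6 × 8 × 8 = 384
  FM-4: 9 × 3 × 6 = 162
  FM-5: 6 × 3 × 5 = 90
  FM-6: 7 × 9 × 3 = 189
  FM-7: 9 × 9 × 6 = 486
  FM-8: 4 × 9 × 6 = 216
  FM-9: 5 × 10 × 4 = 200
Modes with RPN ≥ 197: FM-1 (294), FM-3 (384), FM-7 (486), FM-8 (216), FM-9 (200) → 5.

5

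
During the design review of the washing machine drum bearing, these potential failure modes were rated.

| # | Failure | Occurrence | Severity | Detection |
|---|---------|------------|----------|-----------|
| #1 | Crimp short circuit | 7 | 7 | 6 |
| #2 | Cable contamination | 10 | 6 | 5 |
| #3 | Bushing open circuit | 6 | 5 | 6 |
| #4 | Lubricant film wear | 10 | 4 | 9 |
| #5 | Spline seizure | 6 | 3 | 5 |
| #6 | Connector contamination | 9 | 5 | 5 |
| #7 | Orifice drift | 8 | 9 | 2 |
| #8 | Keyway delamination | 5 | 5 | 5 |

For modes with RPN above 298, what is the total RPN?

660

RPN = Severity × Occurrence × Detection:
  #1: 7 × 7 × 6 = 294
  #2: 6 × 10 × 5 = 300
  #3: 5 × 6 × 6 = 180
  #4: 4 × 10 × 9 = 360
  #5: 3 × 6 × 5 = 90
  #6: 5 × 9 × 5 = 225
  #7: 9 × 8 × 2 = 144
  #8: 5 × 5 × 5 = 125
RPN > 298: #2 (300), #4 (360).
Sum: 300 + 360 = 660.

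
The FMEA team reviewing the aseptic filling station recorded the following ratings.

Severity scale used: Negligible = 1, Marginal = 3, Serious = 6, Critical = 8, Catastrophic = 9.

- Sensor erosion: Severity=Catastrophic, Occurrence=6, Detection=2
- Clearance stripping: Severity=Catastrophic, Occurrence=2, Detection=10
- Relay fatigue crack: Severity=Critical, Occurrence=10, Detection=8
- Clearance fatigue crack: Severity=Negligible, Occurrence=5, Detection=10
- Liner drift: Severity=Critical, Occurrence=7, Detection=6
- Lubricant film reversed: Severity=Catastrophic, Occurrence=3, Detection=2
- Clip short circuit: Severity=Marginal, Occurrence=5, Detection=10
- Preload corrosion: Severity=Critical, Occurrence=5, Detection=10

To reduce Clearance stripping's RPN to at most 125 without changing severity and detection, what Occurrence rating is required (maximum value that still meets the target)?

Clearance stripping: S=9, O=2, D=10 → current RPN = 180.
Fixed product = 90. Need 90 × O ≤ 125, so O ≤ 125/90 = 1.39.
Maximum integer Occurrence rating = 1 (gives RPN 90; O=2 would give 180 > 125).

1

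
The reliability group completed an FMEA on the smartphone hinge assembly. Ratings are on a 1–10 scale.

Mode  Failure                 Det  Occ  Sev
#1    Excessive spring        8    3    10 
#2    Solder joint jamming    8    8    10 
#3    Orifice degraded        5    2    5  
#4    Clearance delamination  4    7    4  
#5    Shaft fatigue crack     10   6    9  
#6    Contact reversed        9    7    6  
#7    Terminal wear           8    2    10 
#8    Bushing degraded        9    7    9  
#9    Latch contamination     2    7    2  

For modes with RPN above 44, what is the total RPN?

2687

RPN = Severity × Occurrence × Detection:
  #1: 10 × 3 × 8 = 240
  #2: 10 × 8 × 8 = 640
  #3: 5 × 2 × 5 = 50
  #4: 4 × 7 × 4 = 112
  #5: 9 × 6 × 10 = 540
  #6: 6 × 7 × 9 = 378
  #7: 10 × 2 × 8 = 160
  #8: 9 × 7 × 9 = 567
  #9: 2 × 7 × 2 = 28
RPN > 44: #1 (240), #2 (640), #3 (50), #4 (112), #5 (540), #6 (378), #7 (160), #8 (567).
Sum: 240 + 640 + 50 + 112 + 540 + 378 + 160 + 567 = 2687.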